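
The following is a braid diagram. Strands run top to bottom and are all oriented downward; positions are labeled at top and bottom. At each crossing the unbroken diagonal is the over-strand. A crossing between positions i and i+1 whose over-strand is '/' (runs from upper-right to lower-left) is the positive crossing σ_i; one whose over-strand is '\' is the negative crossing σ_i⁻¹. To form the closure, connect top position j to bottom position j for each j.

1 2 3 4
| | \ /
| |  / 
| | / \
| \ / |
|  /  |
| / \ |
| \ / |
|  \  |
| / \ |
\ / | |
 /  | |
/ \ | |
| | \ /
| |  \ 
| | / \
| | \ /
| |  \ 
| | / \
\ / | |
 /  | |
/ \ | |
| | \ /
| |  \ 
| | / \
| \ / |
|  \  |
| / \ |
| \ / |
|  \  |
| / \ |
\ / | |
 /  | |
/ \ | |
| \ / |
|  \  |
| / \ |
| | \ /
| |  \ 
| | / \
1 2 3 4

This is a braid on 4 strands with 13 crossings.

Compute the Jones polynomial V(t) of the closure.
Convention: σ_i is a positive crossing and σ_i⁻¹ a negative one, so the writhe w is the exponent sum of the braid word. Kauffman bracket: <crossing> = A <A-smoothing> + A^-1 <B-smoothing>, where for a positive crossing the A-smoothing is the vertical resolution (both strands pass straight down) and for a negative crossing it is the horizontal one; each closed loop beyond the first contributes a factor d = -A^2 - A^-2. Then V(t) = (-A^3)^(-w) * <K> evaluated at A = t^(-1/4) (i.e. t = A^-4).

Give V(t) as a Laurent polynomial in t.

-t^2 + 2*t - 3 + 6*t^-1 - 6*t^-2 + 7*t^-3 - 6*t^-4 + 4*t^-5 - 3*t^-6 + t^-7

Derivation:
Reading the diagram top to bottom ('/'-over between positions i,i+1 = s_i, '\'-over = s_i^-1): braid word = s3 s2 s2^-1 s1 s3^-1 s3^-1 s1 s3^-1 s2^-1 s2^-1 s1 s2^-1 s3^-1.
The presented braid s3 s2 s2^-1 s1 s3^-1 s3^-1 s1 s3^-1 s2^-1 s2^-1 s1 s2^-1 s3^-1 on 4 strands reduces by inverse Markov moves (closure unchanged at each step):
  Deconjugate: the word is γ·β·γ⁻¹ with γ = s3 s2 (prefix) and γ⁻¹ = s2^-1 s3^-1 (suffix); strip both.
Reduced to β = s2^-1 s1 s3^-1 s3^-1 s1 s3^-1 s2^-1 s2^-1 s1 on 4 strands, 9 crossings.
Compute on β:
Braid: s2^-1 s1 s3^-1 s3^-1 s1 s3^-1 s2^-1 s2^-1 s1 on 4 strands, 9 crossings.
Writhe w = (#positive) - (#negative) = 3 - 6 = -3.
Enumerate smoothing states for the bracket polynomial. There are 2^9 = 512 states.
Smooth each crossing (0=||, 1=⌣⌢); contribution A^(Σ sign_k(1-2s_k)) * d^(L-1).
Tabulate the states by total A-exponent and number of loops L (A-exp: L × count):
  A^9: L=6 ×1
  A^7: L=5 ×9
  A^5: L=4 ×35, L=6 ×1
  A^3: L=3 ×73, L=5 ×11
  A^1: L=2 ×81, L=4 ×44, L=6 ×1
  A^-1: L=1 ×39, L=3 ×77, L=5 ×10
  A^-3: L=2 ×55, L=4 ×28, L=6 ×1
  A^-5: L=3 ×32, L=5 ×4
  A^-7: L=4 ×9
  A^-9: L=5 ×1
Each group contributes A^e * Σ count * d^(L-1):
Powers of d = -A^2 - A^-2: d^2 = A^4 + 2 + A^-4; d^3 = -A^6 - 3*A^2 - 3*A^-2 - A^-6; d^4 = A^8 + 4*A^4 + 6 + 4*A^-4 + A^-8; d^5 = -A^10 - 5*A^6 - 10*A^2 - 10*A^-2 - 5*A^-6 - A^-10.
  A^9 * (d^5) = -A^19 - 5*A^15 - 10*A^11 - 10*A^7 - 5*A^3 - A^-1
  A^7 * (9*d^4) = 9*A^15 + 36*A^11 + 54*A^7 + 36*A^3 + 9*A^-1
  A^5 * (35*d^3 + d^5) = -A^15 - 40*A^11 - 115*A^7 - 115*A^3 - 40*A^-1 - A^-5
  A^3 * (73*d^2 + 11*d^4) = 11*A^11 + 117*A^7 + 212*A^3 + 117*A^-1 + 11*A^-5
  A^1 * (81*d + 44*d^3 + d^5) = -A^11 - 49*A^7 - 223*A^3 - 223*A^-1 - 49*A^-5 - A^-9
  A^-1 * (39 + 77*d^2 + 10*d^4) = 10*A^7 + 117*A^3 + 253*A^-1 + 117*A^-5 + 10*A^-9
  A^-3 * (55*d + 28*d^3 + d^5) = -A^7 - 33*A^3 - 149*A^-1 - 149*A^-5 - 33*A^-9 - A^-13
  A^-5 * (32*d^2 + 4*d^4) = 4*A^3 + 48*A^-1 + 88*A^-5 + 48*A^-9 + 4*A^-13
  A^-7 * (9*d^3) = -9*A^-1 - 27*A^-5 - 27*A^-9 - 9*A^-13
  A^-9 * (d^4) = A^-1 + 4*A^-5 + 6*A^-9 + 4*A^-13 + A^-17
Summing the groups: <K> = -A^19 + 3*A^15 - 4*A^11 + 6*A^7 - 7*A^3 + 6*A^-1 - 6*A^-5 + 3*A^-9 - 2*A^-13 + A^-17
Normalise by the writhe: (-A^3)^(-w) = (-A^3)^(3) = -A^9, so f(A) = -A^9 * <K> = A^28 - 3*A^24 + 4*A^20 - 6*A^16 + 7*A^12 - 6*A^8 + 6*A^4 - 3 + 2*A^-4 - A^-8.
Substitute A = t^(-1/4), i.e. A^e → t^(-e/4): V(t) = -t^2 + 2*t - 3 + 6*t^-1 - 6*t^-2 + 7*t^-3 - 6*t^-4 + 4*t^-5 - 3*t^-6 + t^-7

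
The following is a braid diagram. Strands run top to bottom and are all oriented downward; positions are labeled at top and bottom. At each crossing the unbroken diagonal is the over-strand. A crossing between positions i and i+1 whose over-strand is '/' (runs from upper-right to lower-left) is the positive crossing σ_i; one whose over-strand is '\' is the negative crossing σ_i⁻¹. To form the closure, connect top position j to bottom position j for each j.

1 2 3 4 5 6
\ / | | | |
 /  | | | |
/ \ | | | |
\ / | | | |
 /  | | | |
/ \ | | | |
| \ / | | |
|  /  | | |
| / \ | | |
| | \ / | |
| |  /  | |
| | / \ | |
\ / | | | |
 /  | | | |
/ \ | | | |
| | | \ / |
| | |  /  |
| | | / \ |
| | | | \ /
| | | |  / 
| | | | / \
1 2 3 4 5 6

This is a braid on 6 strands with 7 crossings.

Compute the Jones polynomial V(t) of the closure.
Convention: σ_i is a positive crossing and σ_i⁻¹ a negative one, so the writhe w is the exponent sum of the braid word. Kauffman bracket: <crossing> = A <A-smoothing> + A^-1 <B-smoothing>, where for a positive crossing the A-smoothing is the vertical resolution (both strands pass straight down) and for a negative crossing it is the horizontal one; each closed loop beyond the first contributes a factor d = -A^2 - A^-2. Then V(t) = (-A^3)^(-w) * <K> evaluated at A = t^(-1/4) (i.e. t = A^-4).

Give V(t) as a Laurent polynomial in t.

Reading the diagram top to bottom ('/'-over between positions i,i+1 = s_i, '\'-over = s_i^-1): braid word = s1 s1 s2 s3 s1 s4 s5.
The presented braid s1 s1 s2 s3 s1 s4 s5 on 6 strands reduces by inverse Markov moves (closure unchanged at each step):
  Destabilize: the word has the form β·s5 where s5 occurs only as the final letter (β ∈ B_5); drop it and the last strand → 5 strands.
  Destabilize: the word has the form β·s4 where s4 occurs only as the final letter (β ∈ B_4); drop it and the last strand → 4 strands.
Reduced to β = s1 s1 s2 s3 s1 on 4 strands, 5 crossings.
Compute on β:
Braid: s1 s1 s2 s3 s1 on 4 strands, 5 crossings.
Writhe w = (#positive) - (#negative) = 5 - 0 = 5.
Computing the Kauffman bracket via state sum. There are 2^5 = 32 states.
Smooth each crossing (0=||, 1=⌣⌢); contribution A^(Σ sign_k(1-2s_k)) * d^(L-1).
  state 00000: A-exp=+5, loops=4, term = A^5 * d^3
  state 00001: A-exp=+3, loops=3, term = A^3 * d^2
  state 00010: A-exp=+3, loops=3, term = A^3 * d^2
  state 00011: A-exp=+1, loops=2, term = A^1 * d^1
  state 00100: A-exp=+3, loops=3, term = A^3 * d^2
  state 00101: A-exp=+1, loops=2, term = A^1 * d^1
  state 00110: A-exp=+1, loops=2, term = A^1 * d^1
  state 00111: A-exp=-1, loops=1, term = A^-1 * d^0
  state 01000: A-exp=+3, loops=3, term = A^3 * d^2
  state 01001: A-exp=+1, loops=4, term = A^1 * d^3
  state 01010: A-exp=+1, loops=2, term = A^1 * d^1
  state 01011: A-exp=-1, loops=3, term = A^-1 * d^2
  state 01100: A-exp=+1, loops=2, term = A^1 * d^1
  state 01101: A-exp=-1, loops=3, term = A^-1 * d^2
  state 01110: A-exp=-1, loops=1, term = A^-1 * d^0
  state 01111: A-exp=-3, loops=2, term = A^-3 * d^1
  state 10000: A-exp=+3, loops=3, term = A^3 * d^2
  state 10001: A-exp=+1, loops=4, term = A^1 * d^3
  state 10010: A-exp=+1, loops=2, term = A^1 * d^1
  state 10011: A-exp=-1, loops=3, term = A^-1 * d^2
  state 10100: A-exp=+1, loops=2, term = A^1 * d^1
  state 10101: A-exp=-1, loops=3, term = A^-1 * d^2
  state 10110: A-exp=-1, loops=1, term = A^-1 * d^0
  state 10111: A-exp=-3, loops=2, term = A^-3 * d^1
  state 11000: A-exp=+1, loops=4, term = A^1 * d^3
  state 11001: A-exp=-1, loops=5, term = A^-1 * d^4
  state 11010: A-exp=-1, loops=3, term = A^-1 * d^2
  state 11011: A-exp=-3, loops=4, term = A^-3 * d^3
  state 11100: A-exp=-1, loops=3, term = A^-1 * d^2
  state 11101: A-exp=-3, loops=4, term = A^-3 * d^3
  state 11110: A-exp=-3, loops=2, term = A^-3 * d^1
  state 11111: A-exp=-5, loops=3, term = A^-5 * d^2
Collect the terms by A-exponent (count of states per loop number):
Powers of d = -A^2 - A^-2: d^2 = A^4 + 2 + A^-4; d^3 = -A^6 - 3*A^2 - 3*A^-2 - A^-6; d^4 = A^8 + 4*A^4 + 6 + 4*A^-4 + A^-8.
  A^5 * (d^3) = -A^11 - 3*A^7 - 3*A^3 - A^-1
  A^3 * (5*d^2) = 5*A^7 + 10*A^3 + 5*A^-1
  A^1 * (7*d + 3*d^3) = -3*A^7 - 16*A^3 - 16*A^-1 - 3*A^-5
  A^-1 * (3 + 6*d^2 + d^4) = A^7 + 10*A^3 + 21*A^-1 + 10*A^-5 + A^-9
  A^-3 * (3*d + 2*d^3) = -2*A^3 - 9*A^-1 - 9*A^-5 - 2*A^-9
  A^-5 * (d^2) = A^-1 + 2*A^-5 + A^-9
Summing the groups: <K> = -A^11 - A^3 + A^-1
Normalise by the writhe: (-A^3)^(-w) = (-A^3)^(-5) = -A^-15, so f(A) = -A^-15 * <K> = A^-4 + A^-12 - A^-16.
Substitute A = t^(-1/4), i.e. A^e → t^(-e/4): V(t) = -t^4 + t^3 + t

Answer: -t^4 + t^3 + t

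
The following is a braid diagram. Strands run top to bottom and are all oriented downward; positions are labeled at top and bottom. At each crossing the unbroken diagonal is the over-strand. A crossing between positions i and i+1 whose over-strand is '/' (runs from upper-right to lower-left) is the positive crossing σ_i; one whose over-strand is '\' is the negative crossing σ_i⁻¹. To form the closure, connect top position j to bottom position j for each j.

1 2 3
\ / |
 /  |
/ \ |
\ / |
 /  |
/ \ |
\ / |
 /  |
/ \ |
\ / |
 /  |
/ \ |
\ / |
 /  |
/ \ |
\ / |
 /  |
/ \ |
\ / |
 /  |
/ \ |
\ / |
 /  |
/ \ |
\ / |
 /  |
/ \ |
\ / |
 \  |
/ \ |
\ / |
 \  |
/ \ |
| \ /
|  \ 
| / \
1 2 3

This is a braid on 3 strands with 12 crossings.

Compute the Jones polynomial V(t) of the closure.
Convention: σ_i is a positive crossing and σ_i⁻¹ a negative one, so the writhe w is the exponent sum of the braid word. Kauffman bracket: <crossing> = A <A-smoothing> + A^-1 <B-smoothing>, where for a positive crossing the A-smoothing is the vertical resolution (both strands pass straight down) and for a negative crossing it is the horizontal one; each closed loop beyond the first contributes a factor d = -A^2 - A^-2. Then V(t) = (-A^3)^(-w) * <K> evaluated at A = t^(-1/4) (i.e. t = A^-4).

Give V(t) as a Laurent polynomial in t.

-t^10 + t^9 - t^8 + t^7 - t^6 + t^5 + t^3

Derivation:
Reading the diagram top to bottom ('/'-over between positions i,i+1 = s_i, '\'-over = s_i^-1): braid word = s1 s1 s1 s1 s1 s1 s1 s1 s1 s1^-1 s1^-1 s2^-1.
The presented braid s1 s1 s1 s1 s1 s1 s1 s1 s1 s1^-1 s1^-1 s2^-1 on 3 strands reduces by inverse Markov moves (closure unchanged at each step):
  Destabilize: the word has the form β·s2^-1 where s2^-1 occurs only as the final letter (β ∈ B_2); drop it and the last strand → 2 strands.
  Deconjugate: the word is γ·β·γ⁻¹ with γ = s1 s1 (prefix) and γ⁻¹ = s1^-1 s1^-1 (suffix); strip both.
Reduced to β = s1 s1 s1 s1 s1 s1 s1 on 2 strands, 7 crossings.
Compute on β:
Braid: s1 s1 s1 s1 s1 s1 s1 on 2 strands, 7 crossings.
Writhe w = (#positive) - (#negative) = 7 - 0 = 7.
Enumerate smoothing states for the bracket polynomial. There are 2^7 = 128 states.
Each crossing splits two ways (0=vertical, 1=horizontal). The state's weight is A^(#A-smoothings - #B-smoothings) * d^(loops - 1).
Tabulate the states by total A-exponent and number of loops L (A-exp: L × count):
  A^7: L=2 ×1
  A^5: L=1 ×7
  A^3: L=2 ×21
  A^1: L=3 ×35
  A^-1: L=4 ×35
  A^-3: L=5 ×21
  A^-5: L=6 ×7
  A^-7: L=7 ×1
Each group contributes A^e * Σ count * d^(L-1):
Powers of d = -A^2 - A^-2: d^2 = A^4 + 2 + A^-4; d^3 = -A^6 - 3*A^2 - 3*A^-2 - A^-6; d^4 = A^8 + 4*A^4 + 6 + 4*A^-4 + A^-8; d^5 = -A^10 - 5*A^6 - 10*A^2 - 10*A^-2 - 5*A^-6 - A^-10; d^6 = A^12 + 6*A^8 + 15*A^4 + 20 + 15*A^-4 + 6*A^-8 + A^-12.
  A^7 * (d) = -A^9 - A^5
  A^5 * (7) = 7*A^5
  A^3 * (21*d) = -21*A^5 - 21*A
  A^1 * (35*d^2) = 35*A^5 + 70*A + 35*A^-3
  A^-1 * (35*d^3) = -35*A^5 - 105*A - 105*A^-3 - 35*A^-7
  A^-3 * (21*d^4) = 21*A^5 + 84*A + 126*A^-3 + 84*A^-7 + 21*A^-11
  A^-5 * (7*d^5) = -7*A^5 - 35*A - 70*A^-3 - 70*A^-7 - 35*A^-11 - 7*A^-15
  A^-7 * (d^6) = A^5 + 6*A + 15*A^-3 + 20*A^-7 + 15*A^-11 + 6*A^-15 + A^-19
Summing the groups: <K> = -A^9 - A + A^-3 - A^-7 + A^-11 - A^-15 + A^-19
Normalise by the writhe: (-A^3)^(-w) = (-A^3)^(-7) = -A^-21, so f(A) = -A^-21 * <K> = A^-12 + A^-20 - A^-24 + A^-28 - A^-32 + A^-36 - A^-40.
Substitute A = t^(-1/4), i.e. A^e → t^(-e/4): V(t) = -t^10 + t^9 - t^8 + t^7 - t^6 + t^5 + t^3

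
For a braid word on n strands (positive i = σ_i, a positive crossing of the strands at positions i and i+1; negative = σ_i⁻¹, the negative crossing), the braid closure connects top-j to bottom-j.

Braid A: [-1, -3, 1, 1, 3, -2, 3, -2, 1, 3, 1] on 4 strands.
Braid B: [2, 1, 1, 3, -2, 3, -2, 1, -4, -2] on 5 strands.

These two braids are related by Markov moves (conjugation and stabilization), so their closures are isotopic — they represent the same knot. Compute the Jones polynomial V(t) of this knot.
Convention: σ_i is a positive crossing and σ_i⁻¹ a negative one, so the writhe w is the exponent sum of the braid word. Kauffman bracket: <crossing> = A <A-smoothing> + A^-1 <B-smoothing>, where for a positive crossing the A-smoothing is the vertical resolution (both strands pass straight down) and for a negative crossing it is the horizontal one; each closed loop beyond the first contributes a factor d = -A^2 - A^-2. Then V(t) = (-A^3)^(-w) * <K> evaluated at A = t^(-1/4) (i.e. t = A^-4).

-t^6 + 2*t^5 - 2*t^4 + 3*t^3 - 3*t^2 + 2*t - 1 + t^-1

Derivation:
Markov-equivalent braids have isotopic closures, hence identical knot invariants. Strip the Markov moves from each word to reach a common short braid β, then compute V(t) once on β.
Braid A: s1^-1 s3^-1 s1 s1 s3 s2^-1 s3 s2^-1 s1 s3 s1 on 4 strands reduces by inverse Markov moves (closure unchanged at each step):
  Deconjugate: the word is γ·β·γ⁻¹ with γ = s1^-1 s3^-1 (prefix) and γ⁻¹ = s3 s1 (suffix); strip both.
Reduced to β = s1 s1 s3 s2^-1 s3 s2^-1 s1 on 4 strands, 7 crossings.
Braid B: s2 s1 s1 s3 s2^-1 s3 s2^-1 s1 s4^-1 s2^-1 on 5 strands reduces by inverse Markov moves (closure unchanged at each step):
  Deconjugate: the word is γ·β·γ⁻¹ with γ = s2 (prefix) and γ⁻¹ = s2^-1 (suffix); strip both.
  Destabilize: the word has the form β·s4^-1 where s4^-1 occurs only as the final letter (β ∈ B_4); drop it and the last strand → 4 strands.
Reduced to β = s1 s1 s3 s2^-1 s3 s2^-1 s1 on 4 strands, 7 crossings.
Both give the same β = s1 s1 s3 s2^-1 s3 s2^-1 s1 on 4 strands, so one state sum suffices:
Braid: s1 s1 s3 s2^-1 s3 s2^-1 s1 on 4 strands, 7 crossings.
Writhe w = (#positive) - (#negative) = 5 - 2 = 3.
State-sum expansion of <K>. There are 2^7 = 128 states.
Each crossing splits two ways (0=vertical, 1=horizontal). The state's weight is A^(#A-smoothings - #B-smoothings) * d^(loops - 1).
Tabulate the states by total A-exponent and number of loops L (A-exp: L × count):
  A^7: L=4 ×1
  A^5: L=3 ×7
  A^3: L=2 ×17, L=4 ×4
  A^1: L=1 ×15, L=3 ×19, L=5 ×1
  A^-1: L=2 ×27, L=4 ×8
  A^-3: L=3 ×20, L=5 ×1
  A^-5: L=4 ×7
  A^-7: L=5 ×1
Each group contributes A^e * Σ count * d^(L-1):
Powers of d = -A^2 - A^-2: d^2 = A^4 + 2 + A^-4; d^3 = -A^6 - 3*A^2 - 3*A^-2 - A^-6; d^4 = A^8 + 4*A^4 + 6 + 4*A^-4 + A^-8.
  A^7 * (d^3) = -A^13 - 3*A^9 - 3*A^5 - A
  A^5 * (7*d^2) = 7*A^9 + 14*A^5 + 7*A
  A^3 * (17*d + 4*d^3) = -4*A^9 - 29*A^5 - 29*A - 4*A^-3
  A^1 * (15 + 19*d^2 + d^4) = A^9 + 23*A^5 + 59*A + 23*A^-3 + A^-7
  A^-1 * (27*d + 8*d^3) = -8*A^5 - 51*A - 51*A^-3 - 8*A^-7
  A^-3 * (20*d^2 + d^4) = A^5 + 24*A + 46*A^-3 + 24*A^-7 + A^-11
  A^-5 * (7*d^3) = -7*A - 21*A^-3 - 21*A^-7 - 7*A^-11
  A^-7 * (d^4) = A + 4*A^-3 + 6*A^-7 + 4*A^-11 + A^-15
Summing the groups: <K> = -A^13 + A^9 - 2*A^5 + 3*A - 3*A^-3 + 2*A^-7 - 2*A^-11 + A^-15
Normalise by the writhe: (-A^3)^(-w) = (-A^3)^(-3) = -A^-9, so f(A) = -A^-9 * <K> = A^4 - 1 + 2*A^-4 - 3*A^-8 + 3*A^-12 - 2*A^-16 + 2*A^-20 - A^-24.
Substitute A = t^(-1/4), i.e. A^e → t^(-e/4): V(t) = -t^6 + 2*t^5 - 2*t^4 + 3*t^3 - 3*t^2 + 2*t - 1 + t^-1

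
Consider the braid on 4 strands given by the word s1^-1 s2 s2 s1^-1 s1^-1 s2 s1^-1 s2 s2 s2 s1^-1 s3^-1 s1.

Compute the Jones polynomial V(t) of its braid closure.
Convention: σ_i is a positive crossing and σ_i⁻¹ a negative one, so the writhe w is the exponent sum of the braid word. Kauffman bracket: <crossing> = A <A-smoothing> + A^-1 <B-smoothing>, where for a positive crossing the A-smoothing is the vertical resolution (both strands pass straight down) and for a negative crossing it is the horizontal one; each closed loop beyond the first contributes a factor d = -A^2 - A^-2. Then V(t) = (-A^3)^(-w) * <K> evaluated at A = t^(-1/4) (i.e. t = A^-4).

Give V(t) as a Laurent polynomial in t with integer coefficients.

t^7 - 3*t^6 + 6*t^5 - 9*t^4 + 11*t^3 - 12*t^2 + 11*t - 8 + 6*t^-1 - 3*t^-2 + t^-3

Derivation:
The presented braid s1^-1 s2 s2 s1^-1 s1^-1 s2 s1^-1 s2 s2 s2 s1^-1 s3^-1 s1 on 4 strands reduces by inverse Markov moves (closure unchanged at each step):
  Deconjugate: the word is γ·β·γ⁻¹ with γ = s1^-1 (prefix) and γ⁻¹ = s1 (suffix); strip both.
  Destabilize: the word has the form β·s3^-1 where s3^-1 occurs only as the final letter (β ∈ B_3); drop it and the last strand → 3 strands.
Reduced to β = s2 s2 s1^-1 s1^-1 s2 s1^-1 s2 s2 s2 s1^-1 on 3 strands, 10 crossings.
Compute on β:
Braid: s2 s2 s1^-1 s1^-1 s2 s1^-1 s2 s2 s2 s1^-1 on 3 strands, 10 crossings.
Writhe w = (#positive) - (#negative) = 6 - 4 = 2.
Computing the Kauffman bracket via state sum. There are 2^10 = 1024 states.
Smooth each crossing (0=||, 1=⌣⌢); contribution A^(Σ sign_k(1-2s_k)) * d^(L-1).
Tabulate the states by total A-exponent and number of loops L (A-exp: L × count):
  A^10: L=5 ×1
  A^8: L=4 ×10
  A^6: L=3 ×41, L=5 ×4
  A^4: L=2 ×81, L=4 ×38, L=6 ×1
  A^2: L=1 ×71, L=3 ×117, L=5 ×22
  A^0: L=2 ×154, L=4 ×91, L=6 ×7
  A^-2: L=3 ×168, L=5 ×41, L=7 ×1
  A^-4: L=4 ×110, L=6 ×10
  A^-6: L=5 ×44, L=7 ×1
  A^-8: L=6 ×10
  A^-10: L=7 ×1
Each group contributes A^e * Σ count * d^(L-1):
Powers of d = -A^2 - A^-2: d^2 = A^4 + 2 + A^-4; d^3 = -A^6 - 3*A^2 - 3*A^-2 - A^-6; d^4 = A^8 + 4*A^4 + 6 + 4*A^-4 + A^-8; d^5 = -A^10 - 5*A^6 - 10*A^2 - 10*A^-2 - 5*A^-6 - A^-10; d^6 = A^12 + 6*A^8 + 15*A^4 + 20 + 15*A^-4 + 6*A^-8 + A^-12.
  A^10 * (d^4) = A^18 + 4*A^14 + 6*A^10 + 4*A^6 + A^2
  A^8 * (10*d^3) = -10*A^14 - 30*A^10 - 30*A^6 - 10*A^2
  A^6 * (41*d^2 + 4*d^4) = 4*A^14 + 57*A^10 + 106*A^6 + 57*A^2 + 4*A^-2
  A^4 * (81*d + 38*d^3 + d^5) = -A^14 - 43*A^10 - 205*A^6 - 205*A^2 - 43*A^-2 - A^-6
  A^2 * (71 + 117*d^2 + 22*d^4) = 22*A^10 + 205*A^6 + 437*A^2 + 205*A^-2 + 22*A^-6
  A^0 * (154*d + 91*d^3 + 7*d^5) = -7*A^10 - 126*A^6 - 497*A^2 - 497*A^-2 - 126*A^-6 - 7*A^-10
  A^-2 * (168*d^2 + 41*d^4 + d^6) = A^10 + 47*A^6 + 347*A^2 + 602*A^-2 + 347*A^-6 + 47*A^-10 + A^-14
  A^-4 * (110*d^3 + 10*d^5) = -10*A^6 - 160*A^2 - 430*A^-2 - 430*A^-6 - 160*A^-10 - 10*A^-14
  A^-6 * (44*d^4 + d^6) = A^6 + 50*A^2 + 191*A^-2 + 284*A^-6 + 191*A^-10 + 50*A^-14 + A^-18
  A^-8 * (10*d^5) = -10*A^2 - 50*A^-2 - 100*A^-6 - 100*A^-10 - 50*A^-14 - 10*A^-18
  A^-10 * (d^6) = A^2 + 6*A^-2 + 15*A^-6 + 20*A^-10 + 15*A^-14 + 6*A^-18 + A^-22
Summing the groups: <K> = A^18 - 3*A^14 + 6*A^10 - 8*A^6 + 11*A^2 - 12*A^-2 + 11*A^-6 - 9*A^-10 + 6*A^-14 - 3*A^-18 + A^-22
Normalise by the writhe: (-A^3)^(-w) = (-A^3)^(-2) = A^-6, so f(A) = A^-6 * <K> = A^12 - 3*A^8 + 6*A^4 - 8 + 11*A^-4 - 12*A^-8 + 11*A^-12 - 9*A^-16 + 6*A^-20 - 3*A^-24 + A^-28.
Substitute A = t^(-1/4), i.e. A^e → t^(-e/4): V(t) = t^7 - 3*t^6 + 6*t^5 - 9*t^4 + 11*t^3 - 12*t^2 + 11*t - 8 + 6*t^-1 - 3*t^-2 + t^-3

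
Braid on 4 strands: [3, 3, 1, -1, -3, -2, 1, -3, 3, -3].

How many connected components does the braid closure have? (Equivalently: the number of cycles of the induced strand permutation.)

2

Derivation:
Track the strand permutation on 4 strands, starting from identity.
  step 1: s3 swaps positions 3,4 -> [1 2 4 3]
  step 2: s3 swaps positions 3,4 -> [1 2 3 4]
  step 3: s1 swaps positions 1,2 -> [2 1 3 4]
  step 4: s1^-1 swaps positions 1,2 -> [1 2 3 4]
  step 5: s3^-1 swaps positions 3,4 -> [1 2 4 3]
  step 6: s2^-1 swaps positions 2,3 -> [1 4 2 3]
  step 7: s1 swaps positions 1,2 -> [4 1 2 3]
  step 8: s3^-1 swaps positions 3,4 -> [4 1 3 2]
  step 9: s3 swaps positions 3,4 -> [4 1 2 3]
  step 10: s3^-1 swaps positions 3,4 -> [4 1 3 2]
Final permutation (position -> original strand): [4 1 3 2]
Closure components = cycle count of this permutation = 2.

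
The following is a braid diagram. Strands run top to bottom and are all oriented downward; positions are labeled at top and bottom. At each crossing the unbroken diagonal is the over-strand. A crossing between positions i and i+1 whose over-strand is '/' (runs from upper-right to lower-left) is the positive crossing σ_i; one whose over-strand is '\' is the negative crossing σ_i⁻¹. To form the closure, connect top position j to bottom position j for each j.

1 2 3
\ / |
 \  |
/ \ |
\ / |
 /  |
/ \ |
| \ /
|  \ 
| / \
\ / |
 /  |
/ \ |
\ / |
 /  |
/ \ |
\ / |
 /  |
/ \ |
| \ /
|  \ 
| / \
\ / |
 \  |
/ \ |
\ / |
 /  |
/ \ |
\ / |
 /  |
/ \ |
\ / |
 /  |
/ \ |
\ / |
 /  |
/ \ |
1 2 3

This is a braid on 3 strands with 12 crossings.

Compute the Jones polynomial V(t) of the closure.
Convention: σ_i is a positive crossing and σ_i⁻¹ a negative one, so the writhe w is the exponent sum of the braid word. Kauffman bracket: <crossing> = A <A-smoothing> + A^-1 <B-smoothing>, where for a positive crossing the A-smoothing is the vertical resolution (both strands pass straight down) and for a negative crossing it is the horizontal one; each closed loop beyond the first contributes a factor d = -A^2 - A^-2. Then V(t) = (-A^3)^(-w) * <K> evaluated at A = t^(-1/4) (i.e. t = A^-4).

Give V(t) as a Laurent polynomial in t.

t^8 - 2*t^7 + 3*t^6 - 4*t^5 + 3*t^4 - 3*t^3 + 3*t^2 - t + 1

Derivation:
Reading the diagram top to bottom ('/'-over between positions i,i+1 = s_i, '\'-over = s_i^-1): braid word = s1^-1 s1 s2^-1 s1 s1 s1 s2^-1 s1^-1 s1 s1 s1 s1.
The presented braid s1^-1 s1 s2^-1 s1 s1 s1 s2^-1 s1^-1 s1 s1 s1 s1 on 3 strands reduces by inverse Markov moves (closure unchanged at each step):
  Deconjugate: the word is γ·β·γ⁻¹ with γ = s1^-1 (prefix) and γ⁻¹ = s1 (suffix); strip both.
Reduced to β = s1 s2^-1 s1 s1 s1 s2^-1 s1^-1 s1 s1 s1 on 3 strands, 10 crossings.
Compute on β:
First cancel adjacent σ_i σ_i⁻¹ pairs (Reidemeister II — same braid, same closure): s1 s2^-1 s1 s1 s1 s2^-1 s1^-1 s1 s1 s1 → s1 s2^-1 s1 s1 s1 s2^-1 s1 s1.
Braid: s1 s2^-1 s1 s1 s1 s2^-1 s1 s1 on 3 strands, 8 crossings.
Writhe w = (#positive) - (#negative) = 6 - 2 = 4.
Enumerate smoothing states for the bracket polynomial. There are 2^8 = 256 states.
For each crossing: s=0 is the vertical smoothing, s=1 horizontal. Crossing k contributes A^(sign_k * (1 - 2*s_k)); loop factor d = -A^2 - A^-2.
Tabulate the states by total A-exponent and number of loops L (A-exp: L × count):
  A^8: L=3 ×1
  A^6: L=2 ×8
  A^4: L=1 ×21, L=3 ×7
  A^2: L=2 ×54, L=4 ×2
  A^0: L=3 ×70
  A^-2: L=4 ×56
  A^-4: L=5 ×28
  A^-6: L=6 ×8
  A^-8: L=7 ×1
Each group contributes A^e * Σ count * d^(L-1):
Powers of d = -A^2 - A^-2: d^2 = A^4 + 2 + A^-4; d^3 = -A^6 - 3*A^2 - 3*A^-2 - A^-6; d^4 = A^8 + 4*A^4 + 6 + 4*A^-4 + A^-8; d^5 = -A^10 - 5*A^6 - 10*A^2 - 10*A^-2 - 5*A^-6 - A^-10; d^6 = A^12 + 6*A^8 + 15*A^4 + 20 + 15*A^-4 + 6*A^-8 + A^-12.
  A^8 * (d^2) = A^12 + 2*A^8 + A^4
  A^6 * (8*d) = -8*A^8 - 8*A^4
  A^4 * (21 + 7*d^2) = 7*A^8 + 35*A^4 + 7
  A^2 * (54*d + 2*d^3) = -2*A^8 - 60*A^4 - 60 - 2*A^-4
  A^0 * (70*d^2) = 70*A^4 + 140 + 70*A^-4
  A^-2 * (56*d^3) = -56*A^4 - 168 - 168*A^-4 - 56*A^-8
  A^-4 * (28*d^4) = 28*A^4 + 112 + 168*A^-4 + 112*A^-8 + 28*A^-12
  A^-6 * (8*d^5) = -8*A^4 - 40 - 80*A^-4 - 80*A^-8 - 40*A^-12 - 8*A^-16
  A^-8 * (d^6) = A^4 + 6 + 15*A^-4 + 20*A^-8 + 15*A^-12 + 6*A^-16 + A^-20
Summing the groups: <K> = A^12 - A^8 + 3*A^4 - 3 + 3*A^-4 - 4*A^-8 + 3*A^-12 - 2*A^-16 + A^-20
Normalise by the writhe: (-A^3)^(-w) = (-A^3)^(-4) = A^-12, so f(A) = A^-12 * <K> = 1 - A^-4 + 3*A^-8 - 3*A^-12 + 3*A^-16 - 4*A^-20 + 3*A^-24 - 2*A^-28 + A^-32.
Substitute A = t^(-1/4), i.e. A^e → t^(-e/4): V(t) = t^8 - 2*t^7 + 3*t^6 - 4*t^5 + 3*t^4 - 3*t^3 + 3*t^2 - t + 1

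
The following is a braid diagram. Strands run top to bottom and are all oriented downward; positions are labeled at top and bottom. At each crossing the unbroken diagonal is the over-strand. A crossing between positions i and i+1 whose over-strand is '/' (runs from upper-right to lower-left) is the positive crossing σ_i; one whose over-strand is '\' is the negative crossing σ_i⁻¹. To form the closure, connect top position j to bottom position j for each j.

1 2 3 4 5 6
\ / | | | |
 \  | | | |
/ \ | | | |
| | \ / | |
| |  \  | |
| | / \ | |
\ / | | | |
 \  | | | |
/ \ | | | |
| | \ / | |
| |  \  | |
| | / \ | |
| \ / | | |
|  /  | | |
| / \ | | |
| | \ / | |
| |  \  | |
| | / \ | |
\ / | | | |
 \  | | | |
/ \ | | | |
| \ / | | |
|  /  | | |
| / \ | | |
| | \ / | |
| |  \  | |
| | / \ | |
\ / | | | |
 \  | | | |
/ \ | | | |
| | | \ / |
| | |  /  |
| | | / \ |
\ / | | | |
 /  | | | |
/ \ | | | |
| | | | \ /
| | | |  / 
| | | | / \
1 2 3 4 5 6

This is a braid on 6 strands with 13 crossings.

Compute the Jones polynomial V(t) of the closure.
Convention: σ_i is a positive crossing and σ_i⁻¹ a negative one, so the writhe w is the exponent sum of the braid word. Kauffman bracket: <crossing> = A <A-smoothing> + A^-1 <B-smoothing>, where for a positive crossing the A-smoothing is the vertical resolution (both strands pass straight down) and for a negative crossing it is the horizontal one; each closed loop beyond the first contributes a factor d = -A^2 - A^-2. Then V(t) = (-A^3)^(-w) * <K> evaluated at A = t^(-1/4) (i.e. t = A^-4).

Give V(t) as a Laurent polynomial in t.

Reading the diagram top to bottom ('/'-over between positions i,i+1 = s_i, '\'-over = s_i^-1): braid word = s1^-1 s3^-1 s1^-1 s3^-1 s2 s3^-1 s1^-1 s2 s3^-1 s1^-1 s4 s1 s5.
The presented braid s1^-1 s3^-1 s1^-1 s3^-1 s2 s3^-1 s1^-1 s2 s3^-1 s1^-1 s4 s1 s5 on 6 strands reduces by inverse Markov moves (closure unchanged at each step):
  Destabilize: the word has the form β·s5 where s5 occurs only as the final letter (β ∈ B_5); drop it and the last strand → 5 strands.
  Deconjugate: the word is γ·β·γ⁻¹ with γ = s1^-1 (prefix) and γ⁻¹ = s1 (suffix); strip both.
  Destabilize: the word has the form β·s4 where s4 occurs only as the final letter (β ∈ B_4); drop it and the last strand → 4 strands.
Reduced to β = s3^-1 s1^-1 s3^-1 s2 s3^-1 s1^-1 s2 s3^-1 s1^-1 on 4 strands, 9 crossings.
Compute on β:
Braid: s3^-1 s1^-1 s3^-1 s2 s3^-1 s1^-1 s2 s3^-1 s1^-1 on 4 strands, 9 crossings.
Writhe w = (#positive) - (#negative) = 2 - 7 = -5.
Computing the Kauffman bracket via state sum. There are 2^9 = 512 states.
For each crossing: s=0 is the vertical smoothing, s=1 horizontal. Crossing k contributes A^(sign_k * (1 - 2*s_k)); loop factor d = -A^2 - A^-2.
Tabulate the states by total A-exponent and number of loops L (A-exp: L × count):
  A^9: L=7 ×1
  A^7: L=6 ×9
  A^5: L=5 ×36
  A^3: L=4 ×83, L=6 ×1
  A^1: L=3 ×118, L=5 ×8
  A^-1: L=2 ×100, L=4 ×26
  A^-3: L=1 ×41, L=3 ×42, L=5 ×1
  A^-5: L=2 ×31, L=4 ×5
  A^-7: L=3 ×9
  A^-9: L=4 ×1
Each group contributes A^e * Σ count * d^(L-1):
Powers of d = -A^2 - A^-2: d^2 = A^4 + 2 + A^-4; d^3 = -A^6 - 3*A^2 - 3*A^-2 - A^-6; d^4 = A^8 + 4*A^4 + 6 + 4*A^-4 + A^-8; d^5 = -A^10 - 5*A^6 - 10*A^2 - 10*A^-2 - 5*A^-6 - A^-10; d^6 = A^12 + 6*A^8 + 15*A^4 + 20 + 15*A^-4 + 6*A^-8 + A^-12.
  A^9 * (d^6) = A^21 + 6*A^17 + 15*A^13 + 20*A^9 + 15*A^5 + 6*A + A^-3
  A^7 * (9*d^5) = -9*A^17 - 45*A^13 - 90*A^9 - 90*A^5 - 45*A - 9*A^-3
  A^5 * (36*d^4) = 36*A^13 + 144*A^9 + 216*A^5 + 144*A + 36*A^-3
  A^3 * (83*d^3 + d^5) = -A^13 - 88*A^9 - 259*A^5 - 259*A - 88*A^-3 - A^-7
  A^1 * (118*d^2 + 8*d^4) = 8*A^9 + 150*A^5 + 284*A + 150*A^-3 + 8*A^-7
  A^-1 * (100*d + 26*d^3) = -26*A^5 - 178*A - 178*A^-3 - 26*A^-7
  A^-3 * (41 + 42*d^2 + d^4) = A^5 + 46*A + 131*A^-3 + 46*A^-7 + A^-11
  A^-5 * (31*d + 5*d^3) = -5*A - 46*A^-3 - 46*A^-7 - 5*A^-11
  A^-7 * (9*d^2) = 9*A^-3 + 18*A^-7 + 9*A^-11
  A^-9 * (d^3) = -A^-3 - 3*A^-7 - 3*A^-11 - A^-15
Summing the groups: <K> = A^21 - 3*A^17 + 5*A^13 - 6*A^9 + 7*A^5 - 7*A + 5*A^-3 - 4*A^-7 + 2*A^-11 - A^-15
Normalise by the writhe: (-A^3)^(-w) = (-A^3)^(5) = -A^15, so f(A) = -A^15 * <K> = -A^36 + 3*A^32 - 5*A^28 + 6*A^24 - 7*A^20 + 7*A^16 - 5*A^12 + 4*A^8 - 2*A^4 + 1.
Substitute A = t^(-1/4), i.e. A^e → t^(-e/4): V(t) = 1 - 2*t^-1 + 4*t^-2 - 5*t^-3 + 7*t^-4 - 7*t^-5 + 6*t^-6 - 5*t^-7 + 3*t^-8 - t^-9

Answer: 1 - 2*t^-1 + 4*t^-2 - 5*t^-3 + 7*t^-4 - 7*t^-5 + 6*t^-6 - 5*t^-7 + 3*t^-8 - t^-9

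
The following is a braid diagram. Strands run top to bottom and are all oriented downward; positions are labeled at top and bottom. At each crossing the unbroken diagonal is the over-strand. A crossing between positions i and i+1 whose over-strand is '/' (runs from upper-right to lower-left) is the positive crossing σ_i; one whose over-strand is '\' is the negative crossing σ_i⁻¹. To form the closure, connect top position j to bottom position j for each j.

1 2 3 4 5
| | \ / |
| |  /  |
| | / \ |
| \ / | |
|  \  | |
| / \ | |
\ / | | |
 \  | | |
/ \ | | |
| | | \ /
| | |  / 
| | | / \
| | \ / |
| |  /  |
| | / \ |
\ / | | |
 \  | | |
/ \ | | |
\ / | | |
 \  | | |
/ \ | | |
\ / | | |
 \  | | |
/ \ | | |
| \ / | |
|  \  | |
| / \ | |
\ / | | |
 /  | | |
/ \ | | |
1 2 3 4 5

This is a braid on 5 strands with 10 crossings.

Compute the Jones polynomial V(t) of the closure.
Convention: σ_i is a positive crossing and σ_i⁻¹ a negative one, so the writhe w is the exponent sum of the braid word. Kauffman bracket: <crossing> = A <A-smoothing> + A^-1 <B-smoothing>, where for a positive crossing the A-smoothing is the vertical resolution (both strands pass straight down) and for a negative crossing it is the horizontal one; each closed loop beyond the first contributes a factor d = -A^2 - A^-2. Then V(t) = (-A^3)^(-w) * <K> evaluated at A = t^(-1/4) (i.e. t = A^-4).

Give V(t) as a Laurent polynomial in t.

t - 1 + 3*t^-1 - 4*t^-2 + 4*t^-3 - 4*t^-4 + 3*t^-5 - 2*t^-6 + t^-7

Derivation:
Reading the diagram top to bottom ('/'-over between positions i,i+1 = s_i, '\'-over = s_i^-1): braid word = s3 s2^-1 s1^-1 s4 s3 s1^-1 s1^-1 s1^-1 s2^-1 s1.
Braid: s3 s2^-1 s1^-1 s4 s3 s1^-1 s1^-1 s1^-1 s2^-1 s1 on 5 strands, 10 crossings.
Writhe w = (#positive) - (#negative) = 4 - 6 = -2.
Enumerate smoothing states for the bracket polynomial. There are 2^10 = 1024 states.
For each crossing: s=0 is the vertical smoothing, s=1 horizontal. Crossing k contributes A^(sign_k * (1 - 2*s_k)); loop factor d = -A^2 - A^-2.
Tabulate the states by total A-exponent and number of loops L (A-exp: L × count):
  A^10: L=7 ×1
  A^8: L=6 ×10
  A^6: L=5 ×42, L=7 ×3
  A^4: L=4 ×95, L=6 ×24, L=8 ×1
  A^2: L=3 ×124, L=5 ×76, L=7 ×10
  A^0: L=2 ×90, L=4 ×126, L=6 ×35, L=8 ×1
  A^-2: L=1 ×28, L=3 ×116, L=5 ×61, L=7 ×5
  A^-4: L=2 ×50, L=4 ×60, L=6 ×10
  A^-6: L=1 ×5, L=3 ×29, L=5 ×11
  A^-8: L=2 ×4, L=4 ×6
  A^-10: L=3 ×1
Each group contributes A^e * Σ count * d^(L-1):
Powers of d = -A^2 - A^-2: d^2 = A^4 + 2 + A^-4; d^3 = -A^6 - 3*A^2 - 3*A^-2 - A^-6; d^4 = A^8 + 4*A^4 + 6 + 4*A^-4 + A^-8; d^5 = -A^10 - 5*A^6 - 10*A^2 - 10*A^-2 - 5*A^-6 - A^-10; d^6 = A^12 + 6*A^8 + 15*A^4 + 20 + 15*A^-4 + 6*A^-8 + A^-12; d^7 = -A^14 - 7*A^10 - 21*A^6 - 35*A^2 - 35*A^-2 - 21*A^-6 - 7*A^-10 - A^-14.
  A^10 * (d^6) = A^22 + 6*A^18 + 15*A^14 + 20*A^10 + 15*A^6 + 6*A^2 + A^-2
  A^8 * (10*d^5) = -10*A^18 - 50*A^14 - 100*A^10 - 100*A^6 - 50*A^2 - 10*A^-2
  A^6 * (42*d^4 + 3*d^6) = 3*A^18 + 60*A^14 + 213*A^10 + 312*A^6 + 213*A^2 + 60*A^-2 + 3*A^-6
  A^4 * (95*d^3 + 24*d^5 + d^7) = -A^18 - 31*A^14 - 236*A^10 - 560*A^6 - 560*A^2 - 236*A^-2 - 31*A^-6 - A^-10
  A^2 * (124*d^2 + 76*d^4 + 10*d^6) = 10*A^14 + 136*A^10 + 578*A^6 + 904*A^2 + 578*A^-2 + 136*A^-6 + 10*A^-10
  A^0 * (90*d + 126*d^3 + 35*d^5 + d^7) = -A^14 - 42*A^10 - 322*A^6 - 853*A^2 - 853*A^-2 - 322*A^-6 - 42*A^-10 - A^-14
  A^-2 * (28 + 116*d^2 + 61*d^4 + 5*d^6) = 5*A^10 + 91*A^6 + 435*A^2 + 726*A^-2 + 435*A^-6 + 91*A^-10 + 5*A^-14
  A^-4 * (50*d + 60*d^3 + 10*d^5) = -10*A^6 - 110*A^2 - 330*A^-2 - 330*A^-6 - 110*A^-10 - 10*A^-14
  A^-6 * (5 + 29*d^2 + 11*d^4) = 11*A^2 + 73*A^-2 + 129*A^-6 + 73*A^-10 + 11*A^-14
  A^-8 * (4*d + 6*d^3) = -6*A^-2 - 22*A^-6 - 22*A^-10 - 6*A^-14
  A^-10 * (d^2) = A^-6 + 2*A^-10 + A^-14
Summing the groups: <K> = A^22 - 2*A^18 + 3*A^14 - 4*A^10 + 4*A^6 - 4*A^2 + 3*A^-2 - A^-6 + A^-10
Normalise by the writhe: (-A^3)^(-w) = (-A^3)^(2) = A^6, so f(A) = A^6 * <K> = A^28 - 2*A^24 + 3*A^20 - 4*A^16 + 4*A^12 - 4*A^8 + 3*A^4 - 1 + A^-4.
Substitute A = t^(-1/4), i.e. A^e → t^(-e/4): V(t) = t - 1 + 3*t^-1 - 4*t^-2 + 4*t^-3 - 4*t^-4 + 3*t^-5 - 2*t^-6 + t^-7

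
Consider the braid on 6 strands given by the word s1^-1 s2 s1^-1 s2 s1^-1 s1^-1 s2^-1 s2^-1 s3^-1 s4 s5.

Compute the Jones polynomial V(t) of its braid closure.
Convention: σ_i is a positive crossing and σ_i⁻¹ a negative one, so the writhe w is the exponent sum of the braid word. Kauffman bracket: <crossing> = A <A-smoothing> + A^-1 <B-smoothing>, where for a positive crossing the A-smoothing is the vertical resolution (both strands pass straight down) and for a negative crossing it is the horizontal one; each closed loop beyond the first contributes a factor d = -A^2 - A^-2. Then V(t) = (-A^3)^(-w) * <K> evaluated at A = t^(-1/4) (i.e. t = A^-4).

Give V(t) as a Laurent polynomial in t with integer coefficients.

The presented braid s1^-1 s2 s1^-1 s2 s1^-1 s1^-1 s2^-1 s2^-1 s3^-1 s4 s5 on 6 strands reduces by inverse Markov moves (closure unchanged at each step):
  Destabilize: the word has the form β·s5 where s5 occurs only as the final letter (β ∈ B_5); drop it and the last strand → 5 strands.
  Destabilize: the word has the form β·s4 where s4 occurs only as the final letter (β ∈ B_4); drop it and the last strand → 4 strands.
  Destabilize: the word has the form β·s3^-1 where s3^-1 occurs only as the final letter (β ∈ B_3); drop it and the last strand → 3 strands.
Reduced to β = s1^-1 s2 s1^-1 s2 s1^-1 s1^-1 s2^-1 s2^-1 on 3 strands, 8 crossings.
Compute on β:
Braid: s1^-1 s2 s1^-1 s2 s1^-1 s1^-1 s2^-1 s2^-1 on 3 strands, 8 crossings.
Writhe w = (#positive) - (#negative) = 2 - 6 = -4.
State-sum expansion of <K>. There are 2^8 = 256 states.
Each crossing splits two ways (0=vertical, 1=horizontal). The state's weight is A^(#A-smoothings - #B-smoothings) * d^(loops - 1).
Tabulate the states by total A-exponent and number of loops L (A-exp: L × count):
  A^8: L=5 ×1
  A^6: L=4 ×8
  A^4: L=3 ×26, L=5 ×2
  A^2: L=2 ×41, L=4 ×15
  A^0: L=1 ×26, L=3 ×43, L=5 ×1
  A^-2: L=2 ×47, L=4 ×9
  A^-4: L=1 ×11, L=3 ×16, L=5 ×1
  A^-6: L=2 ×6, L=4 ×2
  A^-8: L=3 ×1
Each group contributes A^e * Σ count * d^(L-1):
Powers of d = -A^2 - A^-2: d^2 = A^4 + 2 + A^-4; d^3 = -A^6 - 3*A^2 - 3*A^-2 - A^-6; d^4 = A^8 + 4*A^4 + 6 + 4*A^-4 + A^-8.
  A^8 * (d^4) = A^16 + 4*A^12 + 6*A^8 + 4*A^4 + 1
  A^6 * (8*d^3) = -8*A^12 - 24*A^8 - 24*A^4 - 8
  A^4 * (26*d^2 + 2*d^4) = 2*A^12 + 34*A^8 + 64*A^4 + 34 + 2*A^-4
  A^2 * (41*d + 15*d^3) = -15*A^8 - 86*A^4 - 86 - 15*A^-4
  A^0 * (26 + 43*d^2 + d^4) = A^8 + 47*A^4 + 118 + 47*A^-4 + A^-8
  A^-2 * (47*d + 9*d^3) = -9*A^4 - 74 - 74*A^-4 - 9*A^-8
  A^-4 * (11 + 16*d^2 + d^4) = A^4 + 20 + 49*A^-4 + 20*A^-8 + A^-12
  A^-6 * (6*d + 2*d^3) = -2 - 12*A^-4 - 12*A^-8 - 2*A^-12
  A^-8 * (d^2) = A^-4 + 2*A^-8 + A^-12
Summing the groups: <K> = A^16 - 2*A^12 + 2*A^8 - 3*A^4 + 3 - 2*A^-4 + 2*A^-8
Normalise by the writhe: (-A^3)^(-w) = (-A^3)^(4) = A^12, so f(A) = A^12 * <K> = A^28 - 2*A^24 + 2*A^20 - 3*A^16 + 3*A^12 - 2*A^8 + 2*A^4.
Substitute A = t^(-1/4), i.e. A^e → t^(-e/4): V(t) = 2*t^-1 - 2*t^-2 + 3*t^-3 - 3*t^-4 + 2*t^-5 - 2*t^-6 + t^-7

Answer: 2*t^-1 - 2*t^-2 + 3*t^-3 - 3*t^-4 + 2*t^-5 - 2*t^-6 + t^-7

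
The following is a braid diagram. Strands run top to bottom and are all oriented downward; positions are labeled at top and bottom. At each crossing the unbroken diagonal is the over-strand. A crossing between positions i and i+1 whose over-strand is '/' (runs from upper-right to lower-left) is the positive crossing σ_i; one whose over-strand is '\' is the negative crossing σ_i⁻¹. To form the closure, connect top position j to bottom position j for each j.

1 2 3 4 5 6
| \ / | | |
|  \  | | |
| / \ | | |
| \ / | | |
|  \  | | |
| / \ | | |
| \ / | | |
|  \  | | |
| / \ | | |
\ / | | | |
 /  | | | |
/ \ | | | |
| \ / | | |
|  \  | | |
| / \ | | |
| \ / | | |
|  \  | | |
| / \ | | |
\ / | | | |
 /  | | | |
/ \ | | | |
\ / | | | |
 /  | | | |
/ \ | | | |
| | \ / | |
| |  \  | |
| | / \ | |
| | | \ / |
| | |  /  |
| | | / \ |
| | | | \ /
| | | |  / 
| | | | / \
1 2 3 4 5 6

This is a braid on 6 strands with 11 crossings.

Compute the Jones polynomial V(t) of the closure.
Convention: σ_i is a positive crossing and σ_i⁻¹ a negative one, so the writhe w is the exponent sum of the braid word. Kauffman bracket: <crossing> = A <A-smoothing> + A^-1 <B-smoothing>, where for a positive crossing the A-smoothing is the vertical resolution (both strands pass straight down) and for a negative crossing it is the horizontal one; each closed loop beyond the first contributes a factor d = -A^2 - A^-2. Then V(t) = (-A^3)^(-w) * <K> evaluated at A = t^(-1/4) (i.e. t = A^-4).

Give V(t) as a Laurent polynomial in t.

-t^2 + 2*t - 3 + 5*t^-1 - 4*t^-2 + 5*t^-3 - 4*t^-4 + 2*t^-5 - t^-6

Derivation:
Reading the diagram top to bottom ('/'-over between positions i,i+1 = s_i, '\'-over = s_i^-1): braid word = s2^-1 s2^-1 s2^-1 s1 s2^-1 s2^-1 s1 s1 s3^-1 s4 s5.
The presented braid s2^-1 s2^-1 s2^-1 s1 s2^-1 s2^-1 s1 s1 s3^-1 s4 s5 on 6 strands reduces by inverse Markov moves (closure unchanged at each step):
  Destabilize: the word has the form β·s5 where s5 occurs only as the final letter (β ∈ B_5); drop it and the last strand → 5 strands.
  Destabilize: the word has the form β·s4 where s4 occurs only as the final letter (β ∈ B_4); drop it and the last strand → 4 strands.
  Destabilize: the word has the form β·s3^-1 where s3^-1 occurs only as the final letter (β ∈ B_3); drop it and the last strand → 3 strands.
Reduced to β = s2^-1 s2^-1 s2^-1 s1 s2^-1 s2^-1 s1 s1 on 3 strands, 8 crossings.
Compute on β:
Braid: s2^-1 s2^-1 s2^-1 s1 s2^-1 s2^-1 s1 s1 on 3 strands, 8 crossings.
Writhe w = (#positive) - (#negative) = 3 - 5 = -2.
State-sum expansion of <K>. There are 2^8 = 256 states.
For each crossing: s=0 is the vertical smoothing, s=1 horizontal. Crossing k contributes A^(sign_k * (1 - 2*s_k)); loop factor d = -A^2 - A^-2.
Tabulate the states by total A-exponent and number of loops L (A-exp: L × count):
  A^8: L=6 ×1
  A^6: L=5 ×8
  A^4: L=4 ×27, L=6 ×1
  A^2: L=3 ×50, L=5 ×6
  A^0: L=2 ×53, L=4 ×17
  A^-2: L=1 ×27, L=3 ×28, L=5 ×1
  A^-4: L=2 ×24, L=4 ×4
  A^-6: L=3 ×8
  A^-8: L=4 ×1
Each group contributes A^e * Σ count * d^(L-1):
Powers of d = -A^2 - A^-2: d^2 = A^4 + 2 + A^-4; d^3 = -A^6 - 3*A^2 - 3*A^-2 - A^-6; d^4 = A^8 + 4*A^4 + 6 + 4*A^-4 + A^-8; d^5 = -A^10 - 5*A^6 - 10*A^2 - 10*A^-2 - 5*A^-6 - A^-10.
  A^8 * (d^5) = -A^18 - 5*A^14 - 10*A^10 - 10*A^6 - 5*A^2 - A^-2
  A^6 * (8*d^4) = 8*A^14 + 32*A^10 + 48*A^6 + 32*A^2 + 8*A^-2
  A^4 * (27*d^3 + d^5) = -A^14 - 32*A^10 - 91*A^6 - 91*A^2 - 32*A^-2 - A^-6
  A^2 * (50*d^2 + 6*d^4) = 6*A^10 + 74*A^6 + 136*A^2 + 74*A^-2 + 6*A^-6
  A^0 * (53*d + 17*d^3) = -17*A^6 - 104*A^2 - 104*A^-2 - 17*A^-6
  A^-2 * (27 + 28*d^2 + d^4) = A^6 + 32*A^2 + 89*A^-2 + 32*A^-6 + A^-10
  A^-4 * (24*d + 4*d^3) = -4*A^2 - 36*A^-2 - 36*A^-6 - 4*A^-10
  A^-6 * (8*d^2) = 8*A^-2 + 16*A^-6 + 8*A^-10
  A^-8 * (d^3) = -A^-2 - 3*A^-6 - 3*A^-10 - A^-14
Summing the groups: <K> = -A^18 + 2*A^14 - 4*A^10 + 5*A^6 - 4*A^2 + 5*A^-2 - 3*A^-6 + 2*A^-10 - A^-14
Normalise by the writhe: (-A^3)^(-w) = (-A^3)^(2) = A^6, so f(A) = A^6 * <K> = -A^24 + 2*A^20 - 4*A^16 + 5*A^12 - 4*A^8 + 5*A^4 - 3 + 2*A^-4 - A^-8.
Substitute A = t^(-1/4), i.e. A^e → t^(-e/4): V(t) = -t^2 + 2*t - 3 + 5*t^-1 - 4*t^-2 + 5*t^-3 - 4*t^-4 + 2*t^-5 - t^-6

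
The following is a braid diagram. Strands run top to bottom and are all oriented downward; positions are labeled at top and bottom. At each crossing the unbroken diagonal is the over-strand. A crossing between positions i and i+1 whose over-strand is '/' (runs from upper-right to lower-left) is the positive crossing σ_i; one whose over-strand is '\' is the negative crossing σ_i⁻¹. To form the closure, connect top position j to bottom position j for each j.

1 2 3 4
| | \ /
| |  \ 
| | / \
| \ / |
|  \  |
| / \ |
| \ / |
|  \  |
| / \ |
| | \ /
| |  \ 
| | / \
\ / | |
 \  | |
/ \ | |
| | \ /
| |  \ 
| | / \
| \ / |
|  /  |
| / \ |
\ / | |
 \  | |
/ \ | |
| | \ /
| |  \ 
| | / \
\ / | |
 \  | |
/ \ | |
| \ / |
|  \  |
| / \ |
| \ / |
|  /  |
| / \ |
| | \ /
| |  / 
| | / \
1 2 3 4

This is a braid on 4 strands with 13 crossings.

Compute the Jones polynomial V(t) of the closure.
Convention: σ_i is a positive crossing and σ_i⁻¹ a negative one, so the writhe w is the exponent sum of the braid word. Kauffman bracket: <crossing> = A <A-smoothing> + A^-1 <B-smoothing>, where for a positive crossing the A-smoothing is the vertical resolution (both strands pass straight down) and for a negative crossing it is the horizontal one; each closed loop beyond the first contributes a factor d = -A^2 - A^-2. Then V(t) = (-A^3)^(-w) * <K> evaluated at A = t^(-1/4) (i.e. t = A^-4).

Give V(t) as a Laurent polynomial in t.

t^-2 - 2*t^-3 + 5*t^-4 - 5*t^-5 + 6*t^-6 - 6*t^-7 + 4*t^-8 - 3*t^-9 + t^-10

Derivation:
Reading the diagram top to bottom ('/'-over between positions i,i+1 = s_i, '\'-over = s_i^-1): braid word = s3^-1 s2^-1 s2^-1 s3^-1 s1^-1 s3^-1 s2 s1^-1 s3^-1 s1^-1 s2^-1 s2 s3.
The presented braid s3^-1 s2^-1 s2^-1 s3^-1 s1^-1 s3^-1 s2 s1^-1 s3^-1 s1^-1 s2^-1 s2 s3 on 4 strands reduces by inverse Markov moves (closure unchanged at each step):
  Deconjugate: the word is γ·β·γ⁻¹ with γ = s3^-1 s2^-1 (prefix) and γ⁻¹ = s2 s3 (suffix); strip both.
Reduced to β = s2^-1 s3^-1 s1^-1 s3^-1 s2 s1^-1 s3^-1 s1^-1 s2^-1 on 4 strands, 9 crossings.
Compute on β:
Braid: s2^-1 s3^-1 s1^-1 s3^-1 s2 s1^-1 s3^-1 s1^-1 s2^-1 on 4 strands, 9 crossings.
Writhe w = (#positive) - (#negative) = 1 - 8 = -7.
State-sum expansion of <K>. There are 2^9 = 512 states.
Smooth each crossing (0=||, 1=⌣⌢); contribution A^(Σ sign_k(1-2s_k)) * d^(L-1).
Tabulate the states by total A-exponent and number of loops L (A-exp: L × count):
  A^9: L=6 ×1
  A^7: L=5 ×9
  A^5: L=4 ×35, L=6 ×1
  A^3: L=3 ×74, L=5 ×10
  A^1: L=2 ×85, L=4 ×41
  A^-1: L=1 ×42, L=3 ×80, L=5 ×4
  A^-3: L=2 ×65, L=4 ×19
  A^-5: L=1 ×9, L=3 ×26, L=5 ×1
  A^-7: L=2 ×6, L=4 ×3
  A^-9: L=3 ×1
Each group contributes A^e * Σ count * d^(L-1):
Powers of d = -A^2 - A^-2: d^2 = A^4 + 2 + A^-4; d^3 = -A^6 - 3*A^2 - 3*A^-2 - A^-6; d^4 = A^8 + 4*A^4 + 6 + 4*A^-4 + A^-8; d^5 = -A^10 - 5*A^6 - 10*A^2 - 10*A^-2 - 5*A^-6 - A^-10.
  A^9 * (d^5) = -A^19 - 5*A^15 - 10*A^11 - 10*A^7 - 5*A^3 - A^-1
  A^7 * (9*d^4) = 9*A^15 + 36*A^11 + 54*A^7 + 36*A^3 + 9*A^-1
  A^5 * (35*d^3 + d^5) = -A^15 - 40*A^11 - 115*A^7 - 115*A^3 - 40*A^-1 - A^-5
  A^3 * (74*d^2 + 10*d^4) = 10*A^11 + 114*A^7 + 208*A^3 + 114*A^-1 + 10*A^-5
  A^1 * (85*d + 41*d^3) = -41*A^7 - 208*A^3 - 208*A^-1 - 41*A^-5
  A^-1 * (42 + 80*d^2 + 4*d^4) = 4*A^7 + 96*A^3 + 226*A^-1 + 96*A^-5 + 4*A^-9
  A^-3 * (65*d + 19*d^3) = -19*A^3 - 122*A^-1 - 122*A^-5 - 19*A^-9
  A^-5 * (9 + 26*d^2 + d^4) = A^3 + 30*A^-1 + 67*A^-5 + 30*A^-9 + A^-13
  A^-7 * (6*d + 3*d^3) = -3*A^-1 - 15*A^-5 - 15*A^-9 - 3*A^-13
  A^-9 * (d^2) = A^-5 + 2*A^-9 + A^-13
Summing the groups: <K> = -A^19 + 3*A^15 - 4*A^11 + 6*A^7 - 6*A^3 + 5*A^-1 - 5*A^-5 + 2*A^-9 - A^-13
Normalise by the writhe: (-A^3)^(-w) = (-A^3)^(7) = -A^21, so f(A) = -A^21 * <K> = A^40 - 3*A^36 + 4*A^32 - 6*A^28 + 6*A^24 - 5*A^20 + 5*A^16 - 2*A^12 + A^8.
Substitute A = t^(-1/4), i.e. A^e → t^(-e/4): V(t) = t^-2 - 2*t^-3 + 5*t^-4 - 5*t^-5 + 6*t^-6 - 6*t^-7 + 4*t^-8 - 3*t^-9 + t^-10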